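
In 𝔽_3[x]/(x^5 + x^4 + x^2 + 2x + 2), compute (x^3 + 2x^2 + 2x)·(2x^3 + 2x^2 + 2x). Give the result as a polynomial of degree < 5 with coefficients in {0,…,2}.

2x^2 + 1

Multiply in 𝔽_3[x]: (x^3 + 2x^2 + 2x)·(2x^3 + 2x^2 + 2x) = 2x^6 + x^4 + 2x^3 + x^2.
Reduce using x^5 ≡ 2x^4 + 2x^2 + x + 1 (mod x^5 + x^4 + x^2 + 2x + 2).
Reduced: 2x^2 + 1.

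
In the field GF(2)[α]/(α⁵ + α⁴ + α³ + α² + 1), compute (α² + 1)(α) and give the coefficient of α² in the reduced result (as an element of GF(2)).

0

Multiply in GF(2)[α]: (α² + 1)·(α) = α³ + α.
Reduced: α³ + α.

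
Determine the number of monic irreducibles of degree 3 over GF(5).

x^(5^3) − x is the product of all monic irreducibles of degree dividing 3; Möbius inversion gives N = (1/3) Σ μ(3/d)·5^d.
Divisors of 3: 1, 3; μ(3/d) for each: -1, 1.
Σ = − 5^1 + 5^3 = 120.
N = 120/3 = 40.

40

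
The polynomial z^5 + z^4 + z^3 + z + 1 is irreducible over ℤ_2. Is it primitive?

Write f(z) = z^5 + z^4 + z^3 + z + 1.
|GF(2^5)^×| = 2^5 − 1 = 31. Prime factorization: 31 = 31.
f is primitive ⇔ z has order 31 in GF(2)[z]/(f), i.e. z^(31/q) ≠ 1 for each prime q | 31.
z^(1) mod f = z.
None equal 1, so z has full order 31; f is primitive.

Yes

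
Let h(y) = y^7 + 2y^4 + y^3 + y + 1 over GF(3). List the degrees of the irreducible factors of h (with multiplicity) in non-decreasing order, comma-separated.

1, 1, 1, 1, 3

Roots in GF(3): h(0) = 1; h(1) = 0 → root; h(2) = 0 → root.
Linear factors from roots: (y + 2), (y + 1).
Complete factorization: h(y) = (y + 2)·(y + 1)^3·(y^3 + y^2 + y + 2).
Factor degrees with multiplicity: 1 + 1 + 1 + 1 + 3 = 7.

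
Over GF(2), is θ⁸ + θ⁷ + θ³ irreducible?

No

Write P(θ) = θ⁸ + θ⁷ + θ³.
Check for roots in GF(2): P(0) = 0 → root; P(1) = 1.
P(0) = 0, so (θ) divides P(θ); P is reducible.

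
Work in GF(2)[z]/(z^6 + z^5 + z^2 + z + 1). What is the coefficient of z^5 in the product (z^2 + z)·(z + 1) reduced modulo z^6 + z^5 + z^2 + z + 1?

0

Multiply in GF(2)[z]: (z^2 + z)·(z + 1) = z^3 + z.
Reduced: z^3 + z.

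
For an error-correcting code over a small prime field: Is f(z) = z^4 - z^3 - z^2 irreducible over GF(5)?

No

Check for roots in GF(5): f(0) = 0 → root; f(1) = 4; f(2) = 4; f(3) = 0 → root; f(4) = 1.
f(0) = 0, so (z) divides f(z); f is reducible.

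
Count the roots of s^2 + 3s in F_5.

Write P(s) = s^2 + 3s.
Evaluate at each of the 5 elements of F_5:
P(0) = 0 → root; P(1) = 4; P(2) = 0 → root; P(3) = 3; P(4) = 3.
Roots: {0, 2}.

2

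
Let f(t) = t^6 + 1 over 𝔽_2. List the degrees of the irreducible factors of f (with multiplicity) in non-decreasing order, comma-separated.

Roots in 𝔽_2: f(0) = 1; f(1) = 0 → root.
Linear factors from roots: (t + 1).
Complete factorization: f(t) = (t + 1)^2·(t^2 + t + 1)^2.
Factor degrees with multiplicity: 1 + 1 + 2 + 2 = 6.

1, 1, 2, 2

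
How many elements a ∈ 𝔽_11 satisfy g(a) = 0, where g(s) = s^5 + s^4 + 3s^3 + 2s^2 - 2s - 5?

2

Evaluate at each of the 11 elements of 𝔽_11:
g(0) = 6; g(1) = 0 → root; g(2) = 5; g(3) = 5; g(4) = 6; g(5) = 2; g(6) = 7; g(7) = 10; g(8) = 7; g(9) = 0 → root; g(10) = 7.
Roots: {1, 9}.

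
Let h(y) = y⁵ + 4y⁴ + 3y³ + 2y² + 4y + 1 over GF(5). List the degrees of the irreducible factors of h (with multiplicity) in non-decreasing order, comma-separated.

Roots in GF(5): h(0) = 1; h(1) = 0 → root; h(2) = 2; h(3) = 4; h(4) = 4.
Linear factors from roots: (y + 4).
Complete factorization: h(y) = (y + 4)·(y² + y + 2)·(y² + 4y + 2).
Factor degrees with multiplicity: 1 + 2 + 2 = 5.

1, 2, 2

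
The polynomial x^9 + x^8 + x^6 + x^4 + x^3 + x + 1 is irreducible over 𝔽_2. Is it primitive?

Yes

Write f(x) = x^9 + x^8 + x^6 + x^4 + x^3 + x + 1.
|GF(2^9)^×| = 2^9 − 1 = 511. Prime factorization: 511 = 7·73.
f is primitive ⇔ x has order 511 in GF(2)[x]/(f), i.e. x^(511/q) ≠ 1 for each prime q | 511.
x^(73) mod f = x^8 + x^5 + x^3 + x.
x^(7) mod f = x^7.
None equal 1, so x has full order 511; f is primitive.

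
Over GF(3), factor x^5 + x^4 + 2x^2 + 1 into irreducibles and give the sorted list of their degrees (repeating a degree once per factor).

1, 1, 3

Write f(x) = x^5 + x^4 + 2x^2 + 1.
Roots in GF(3): f(0) = 1; f(1) = 2; f(2) = 0 → root.
Linear factors from roots: (x + 1).
Complete factorization: f(x) = (x + 1)^2·(x^3 + 2x^2 + x + 1).
Factor degrees with multiplicity: 1 + 1 + 3 = 5.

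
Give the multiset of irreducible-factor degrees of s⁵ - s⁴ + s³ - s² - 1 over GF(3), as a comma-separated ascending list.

2, 3

Write g(s) = s⁵ - s⁴ + s³ - s² - 1.
Roots in GF(3): g(0) = 2; g(1) = 2; g(2) = 1.
Complete factorization: g(s) = (s² - s - 1)·(s³ - s + 1).
Factor degrees with multiplicity: 2 + 3 = 5.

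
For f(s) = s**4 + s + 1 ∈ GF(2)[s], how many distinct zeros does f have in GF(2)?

Evaluate at each of the 2 elements of GF(2):
f(0) = 1; f(1) = 1.
No element is a root.

0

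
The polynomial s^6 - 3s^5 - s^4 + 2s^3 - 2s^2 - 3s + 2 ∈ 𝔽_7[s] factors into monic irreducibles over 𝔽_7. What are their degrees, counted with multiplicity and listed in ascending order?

1, 2, 3

Write g(s) = s^6 - 3s^5 - s^4 + 2s^3 - 2s^2 - 3s + 2.
Linear factors from roots: (s + 3).
Complete factorization: g(s) = (s + 3)·(s^2 - 3s + 1)·(s^3 - 3s^2 + 3).
Factor degrees with multiplicity: 1 + 2 + 3 = 6.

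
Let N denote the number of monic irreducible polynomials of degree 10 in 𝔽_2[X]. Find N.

99

Gauss's count: N_{2}(10) = (1/10) Σ_{d|10} μ(10/d)·2^d.
Divisors of 10: 1, 2, 5, 10; μ(10/d) for each: 1, -1, -1, 1.
Σ = 2^1 − 2^2 − 2^5 + 2^10 = 990.
N = 990/10 = 99.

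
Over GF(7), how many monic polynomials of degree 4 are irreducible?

588

By the necklace-counting formula, N_7(4) = (1/4) Σ_{d|4} μ(4/d)·7^d.
Divisors of 4: 1, 2, 4; μ(4/d) for each: 0, -1, 1.
Σ = − 7^2 + 7^4 = 2352.
N = 2352/4 = 588.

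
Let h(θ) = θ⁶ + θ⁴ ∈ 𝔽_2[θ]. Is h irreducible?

No

Check for roots in 𝔽_2: h(0) = 0 → root; h(1) = 0 → root.
h(0) = 0, so (θ) divides h(θ); h is reducible.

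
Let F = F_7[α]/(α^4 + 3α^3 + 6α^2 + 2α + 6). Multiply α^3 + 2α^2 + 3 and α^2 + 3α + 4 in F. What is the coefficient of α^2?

4

Multiply in F_7[α]: (α^3 + 2α^2 + 3)·(α^2 + 3α + 4) = α^5 + 5α^4 + 3α^3 + 4α^2 + 2α + 5.
Reduce using α^4 ≡ 4α^3 + α^2 + 5α + 1 (mod α^4 + 3α^3 + 6α^2 + 2α + 6).
Reduced: 5α^3 + 4α^2 + 6α.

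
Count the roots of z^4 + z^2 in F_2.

2

Write g(z) = z^4 + z^2.
Evaluate at each of the 2 elements of F_2:
g(0) = 0 → root; g(1) = 0 → root.
Roots: {0, 1}.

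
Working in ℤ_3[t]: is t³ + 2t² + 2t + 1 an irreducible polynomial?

Write P(t) = t³ + 2t² + 2t + 1.
Check for roots in ℤ_3: P(0) = 1; P(1) = 0 → root; P(2) = 0 → root.
P(1) = 0, so (t − 1) divides P(t); P is reducible.

No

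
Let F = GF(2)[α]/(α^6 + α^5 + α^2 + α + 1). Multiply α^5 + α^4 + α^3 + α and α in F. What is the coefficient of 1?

1

Multiply in GF(2)[α]: (α^5 + α^4 + α^3 + α)·(α) = α^6 + α^5 + α^4 + α^2.
Reduce using α^6 ≡ α^5 + α^2 + α + 1 (mod α^6 + α^5 + α^2 + α + 1).
Reduced: α^4 + α + 1.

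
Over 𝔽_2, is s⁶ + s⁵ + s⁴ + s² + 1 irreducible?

Write h(s) = s⁶ + s⁵ + s⁴ + s² + 1.
Check for roots in 𝔽_2: h(0) = 1; h(1) = 1.
No roots, so no linear factors.
Monic irreducibles of degree 2 over GF(2): s² + s + 1.
None of them divide h (all give nonzero remainder).
Monic irreducibles of degree 3 over GF(2): s³ + s + 1, s³ + s² + 1.
None of them divide h (all give nonzero remainder).
No irreducible factor of degree ≤ 3 exists, so h is irreducible over GF(2).

Yes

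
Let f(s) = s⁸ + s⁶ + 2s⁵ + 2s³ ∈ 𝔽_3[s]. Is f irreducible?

No

Check for roots in 𝔽_3: f(0) = 0 → root; f(1) = 0 → root; f(2) = 1.
f(0) = 0, so (s) divides f(s); f is reducible.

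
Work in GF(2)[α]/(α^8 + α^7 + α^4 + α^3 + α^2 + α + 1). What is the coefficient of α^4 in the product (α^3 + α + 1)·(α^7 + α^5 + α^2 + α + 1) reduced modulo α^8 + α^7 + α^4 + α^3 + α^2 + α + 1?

Multiply in GF(2)[α]: (α^3 + α + 1)·(α^7 + α^5 + α^2 + α + 1) = α^10 + α^7 + α^6 + α^4 + 1.
Reduce using α^8 ≡ α^7 + α^4 + α^3 + α^2 + α + 1 (mod α^8 + α^7 + α^4 + α^3 + α^2 + α + 1).
Reduced: α^3 + α^2.

0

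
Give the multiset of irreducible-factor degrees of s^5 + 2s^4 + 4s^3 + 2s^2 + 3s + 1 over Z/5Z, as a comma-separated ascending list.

Write g(s) = s^5 + 2s^4 + 4s^3 + 2s^2 + 3s + 1.
Roots in Z/5Z: g(0) = 1; g(1) = 3; g(2) = 1; g(3) = 1; g(4) = 2.
Complete factorization: g(s) = (s^5 + 2s^4 + 4s^3 + 2s^2 + 3s + 1).
Factor degrees with multiplicity: 5 = 5.

5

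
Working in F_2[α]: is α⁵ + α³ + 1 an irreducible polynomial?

Yes

Write m(α) = α⁵ + α³ + 1.
Check for roots in F_2: m(0) = 1; m(1) = 1.
No roots, so no linear factors.
Monic irreducibles of degree 2 over GF(2): α² + α + 1.
None of them divide m (all give nonzero remainder).
No irreducible factor of degree ≤ 2 exists, so m is irreducible over GF(2).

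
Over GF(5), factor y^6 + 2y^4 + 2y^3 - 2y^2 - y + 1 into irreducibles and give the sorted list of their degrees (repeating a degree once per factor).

Write h(y) = y^6 + 2y^4 + 2y^3 - 2y^2 - y + 1.
Roots in GF(5): h(0) = 1; h(1) = 3; h(2) = 3; h(3) = 0 → root; h(4) = 1.
Linear factors from roots: (y + 2).
Complete factorization: h(y) = (y + 2)^2·(y^2 + 2)·(y^2 + y + 2).
Factor degrees with multiplicity: 1 + 1 + 2 + 2 = 6.

1, 1, 2, 2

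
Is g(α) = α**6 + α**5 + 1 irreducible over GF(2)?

Yes

Check for roots in GF(2): g(0) = 1; g(1) = 1.
No roots, so no linear factors.
Monic irreducibles of degree 2 over GF(2): α**2 + α + 1.
None of them divide g (all give nonzero remainder).
Monic irreducibles of degree 3 over GF(2): α**3 + α + 1, α**3 + α**2 + 1.
None of them divide g (all give nonzero remainder).
No irreducible factor of degree ≤ 3 exists, so g is irreducible over GF(2).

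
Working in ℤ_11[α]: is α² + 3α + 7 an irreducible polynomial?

Write f(α) = α² + 3α + 7.
Check each element of ℤ_11 for a root: f(0)=7, f(1)=0, f(2)=6, f(3)=3, f(4)=2, f(5)=3, f(6)=6, f(7)=0, f(8)=7, f(9)=5, f(10)=5.
f(1) = 0, so (α − 1) divides f(α); f is reducible.

No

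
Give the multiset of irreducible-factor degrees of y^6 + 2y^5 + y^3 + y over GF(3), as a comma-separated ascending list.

1, 1, 2, 2

Write f(y) = y^6 + 2y^5 + y^3 + y.
Roots in GF(3): f(0) = 0 → root; f(1) = 2; f(2) = 0 → root.
Linear factors from roots: (y), (y + 1).
Complete factorization: f(y) = (y)·(y + 1)·(y^2 + 2y + 2)^2.
Factor degrees with multiplicity: 1 + 1 + 2 + 2 = 6.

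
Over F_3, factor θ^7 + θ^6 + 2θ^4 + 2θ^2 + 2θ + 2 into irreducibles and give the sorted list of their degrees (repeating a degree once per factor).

Write f(θ) = θ^7 + θ^6 + 2θ^4 + 2θ^2 + 2θ + 2.
Roots in F_3: f(0) = 2; f(1) = 1; f(2) = 1.
Complete factorization: f(θ) = (θ^7 + θ^6 + 2θ^4 + 2θ^2 + 2θ + 2).
Factor degrees with multiplicity: 7 = 7.

7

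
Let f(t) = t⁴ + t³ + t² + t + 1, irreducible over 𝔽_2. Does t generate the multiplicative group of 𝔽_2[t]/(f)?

No

|GF(2^4)^×| = 2^4 − 1 = 15. Prime factorization: 15 = 3·5.
f is primitive ⇔ t has order 15 in GF(2)[t]/(f), i.e. t^(15/q) ≠ 1 for each prime q | 15.
t^(5) mod f = 1
t^(3) mod f = t³.
Since t^(5) = 1, the order of t divides 5 < 15; not primitive.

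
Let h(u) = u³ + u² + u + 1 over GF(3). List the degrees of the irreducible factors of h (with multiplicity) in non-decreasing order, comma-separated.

1, 2

Roots in GF(3): h(0) = 1; h(1) = 1; h(2) = 0 → root.
Linear factors from roots: (u + 1).
Complete factorization: h(u) = (u + 1)·(u² + 1).
Factor degrees with multiplicity: 1 + 2 = 3.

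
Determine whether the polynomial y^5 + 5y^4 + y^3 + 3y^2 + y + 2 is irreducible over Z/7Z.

Write P(y) = y^5 + 5y^4 + y^3 + 3y^2 + y + 2.
Check for roots in Z/7Z: P(0) = 2; P(1) = 6; P(2) = 3; P(3) = 0 → root; P(4) = 0 → root; P(5) = 3; P(6) = 0 → root.
P(3) = 0, so (y − 3) divides P(y); P is reducible.

No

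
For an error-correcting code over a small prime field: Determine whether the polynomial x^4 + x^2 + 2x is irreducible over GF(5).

No

Write m(x) = x^4 + x^2 + 2x.
Check for roots in GF(5): m(0) = 0 → root; m(1) = 4; m(2) = 4; m(3) = 1; m(4) = 0 → root.
m(0) = 0, so (x) divides m(x); m is reducible.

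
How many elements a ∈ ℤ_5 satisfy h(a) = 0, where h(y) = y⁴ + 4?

Evaluate at each of the 5 elements of ℤ_5:
h(0) = 4; h(1) = 0 → root; h(2) = 0 → root; h(3) = 0 → root; h(4) = 0 → root.
Roots: {1, 2, 3, 4}.

4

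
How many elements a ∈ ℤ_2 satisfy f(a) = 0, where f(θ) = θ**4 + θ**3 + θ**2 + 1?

Evaluate at each of the 2 elements of ℤ_2:
f(0) = 1; f(1) = 0 → root.
Roots: {1}.

1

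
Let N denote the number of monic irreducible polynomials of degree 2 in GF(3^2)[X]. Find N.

By the necklace-counting formula, N_9(2) = (1/2) Σ_{d|2} μ(2/d)·9^d.
Divisors of 2: 1, 2; μ(2/d) for each: -1, 1.
Σ = − 9^1 + 9^2 = 72.
N = 72/2 = 36.

36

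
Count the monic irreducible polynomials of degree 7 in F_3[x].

By the necklace-counting formula, N_3(7) = (1/7) Σ_{d|7} μ(7/d)·3^d.
Divisors of 7: 1, 7; μ(7/d) for each: -1, 1.
Σ = − 3^1 + 3^7 = 2184.
N = 2184/7 = 312.

312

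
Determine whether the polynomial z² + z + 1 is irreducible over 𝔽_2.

Write g(z) = z² + z + 1.
Check for roots in 𝔽_2: g(0) = 1; g(1) = 1.
No roots. A degree-2 polynomial over a field with no linear factor is irreducible.

Yes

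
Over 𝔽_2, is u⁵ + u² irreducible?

No

Write h(u) = u⁵ + u².
Check for roots in 𝔽_2: h(0) = 0 → root; h(1) = 0 → root.
h(0) = 0, so (u) divides h(u); h is reducible.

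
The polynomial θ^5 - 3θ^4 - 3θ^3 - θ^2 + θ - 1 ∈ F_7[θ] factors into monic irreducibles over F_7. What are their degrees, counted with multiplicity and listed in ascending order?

1, 2, 2

Write g(θ) = θ^5 - 3θ^4 - 3θ^3 - θ^2 + θ - 1.
Linear factors from roots: (θ + 2).
Complete factorization: g(θ) = (θ + 2)·(θ^2 + 3θ - 1)·(θ^2 - θ - 3).
Factor degrees with multiplicity: 1 + 2 + 2 = 5.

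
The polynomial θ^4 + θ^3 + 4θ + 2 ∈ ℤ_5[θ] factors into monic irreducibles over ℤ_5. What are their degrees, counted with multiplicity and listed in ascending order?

Write h(θ) = θ^4 + θ^3 + 4θ + 2.
Roots in ℤ_5: h(0) = 2; h(1) = 3; h(2) = 4; h(3) = 2; h(4) = 3.
Complete factorization: h(θ) = (θ^4 + θ^3 + 4θ + 2).
Factor degrees with multiplicity: 4 = 4.

4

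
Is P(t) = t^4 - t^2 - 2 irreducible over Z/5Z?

Check for roots in Z/5Z: P(0) = 3; P(1) = 3; P(2) = 0 → root; P(3) = 0 → root; P(4) = 3.
P(2) = 0, so (t − 2) divides P(t); P is reducible.

No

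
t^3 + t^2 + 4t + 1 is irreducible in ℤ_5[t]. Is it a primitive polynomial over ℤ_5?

Write f(t) = t^3 + t^2 + 4t + 1.
|GF(5^3)^×| = 5^3 − 1 = 124. Prime factorization: 124 = 2^2·31.
f is primitive ⇔ t has order 124 in GF(5)[t]/(f), i.e. t^(124/q) ≠ 1 for each prime q | 124.
t^(62) mod f = 1
t^(4) mod f = 2t^2 + 3t + 1.
Since t^(62) = 1, the order of t divides 62 < 124; not primitive.

No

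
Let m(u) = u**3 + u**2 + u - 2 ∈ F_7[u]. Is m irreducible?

Check for roots in F_7: m(0) = 5; m(1) = 1; m(2) = 5; m(3) = 2; m(4) = 5; m(5) = 6; m(6) = 4.
No roots. A degree-3 polynomial over a field with no linear factor is irreducible.

Yes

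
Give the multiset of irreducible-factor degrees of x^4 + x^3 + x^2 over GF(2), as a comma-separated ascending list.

Write g(x) = x^4 + x^3 + x^2.
Roots in GF(2): g(0) = 0 → root; g(1) = 1.
Linear factors from roots: (x).
Complete factorization: g(x) = (x)^2·(x^2 + x + 1).
Factor degrees with multiplicity: 1 + 1 + 2 = 4.

1, 1, 2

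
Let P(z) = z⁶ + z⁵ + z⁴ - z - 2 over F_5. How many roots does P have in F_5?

2

Evaluate at each of the 5 elements of F_5:
P(0) = 3; P(1) = 0 → root; P(2) = 3; P(3) = 3; P(4) = 0 → root.
Roots: {1, 4}.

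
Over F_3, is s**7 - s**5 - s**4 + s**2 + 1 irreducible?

Yes

Write h(s) = s**7 - s**5 - s**4 + s**2 + 1.
Check for roots in F_3: h(0) = 1; h(1) = 1; h(2) = 1.
No roots, so no linear factors.
Monic irreducibles of degree 2 over GF(3): s**2 + 1, s**2 + s - 1, s**2 - s - 1.
None of them divide h (all give nonzero remainder).
Degree-3 irreducible divisors: test the 8 monic irreducibles of degree 3 over GF(3).
None of them divide h (all give nonzero remainder).
No irreducible factor of degree ≤ 3 exists, so h is irreducible over GF(3).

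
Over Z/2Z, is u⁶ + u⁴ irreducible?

No

Write m(u) = u⁶ + u⁴.
Check for roots in Z/2Z: m(0) = 0 → root; m(1) = 0 → root.
m(0) = 0, so (u) divides m(u); m is reducible.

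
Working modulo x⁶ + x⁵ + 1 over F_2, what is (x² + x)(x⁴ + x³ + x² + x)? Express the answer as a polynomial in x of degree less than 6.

x^5 + x^2 + 1

Multiply in F_2[x]: (x² + x)·(x⁴ + x³ + x² + x) = x⁶ + x².
Reduce using x⁶ ≡ x⁵ + 1 (mod x⁶ + x⁵ + 1).
Reduced: x⁵ + x² + 1.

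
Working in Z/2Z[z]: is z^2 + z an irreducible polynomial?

Write g(z) = z^2 + z.
Check for roots in Z/2Z: g(0) = 0 → root; g(1) = 0 → root.
g(0) = 0, so (z) divides g(z); g is reducible.

No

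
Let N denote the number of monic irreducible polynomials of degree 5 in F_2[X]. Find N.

By the necklace-counting formula, N_2(5) = (1/5) Σ_{d|5} μ(5/d)·2^d.
Divisors of 5: 1, 5; μ(5/d) for each: -1, 1.
Σ = − 2^1 + 2^5 = 30.
N = 30/5 = 6.

6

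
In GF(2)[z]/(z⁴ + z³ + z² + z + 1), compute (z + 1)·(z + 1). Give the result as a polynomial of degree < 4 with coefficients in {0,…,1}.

z^2 + 1

Multiply in GF(2)[z]: (z + 1)·(z + 1) = z² + 1.
Reduced: z² + 1.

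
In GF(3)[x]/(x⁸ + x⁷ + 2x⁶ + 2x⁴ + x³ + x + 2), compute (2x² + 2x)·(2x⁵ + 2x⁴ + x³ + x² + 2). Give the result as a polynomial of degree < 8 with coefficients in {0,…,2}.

x^7 + 2x^6 + x^4 + 2x^3 + x^2 + x

Multiply in GF(3)[x]: (2x² + 2x)·(2x⁵ + 2x⁴ + x³ + x² + 2) = x⁷ + 2x⁶ + x⁴ + 2x³ + x² + x.
Reduced: x⁷ + 2x⁶ + x⁴ + 2x³ + x² + x.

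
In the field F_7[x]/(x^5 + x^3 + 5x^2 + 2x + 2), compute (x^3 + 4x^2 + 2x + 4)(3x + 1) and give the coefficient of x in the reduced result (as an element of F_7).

Multiply in F_7[x]: (x^3 + 4x^2 + 2x + 4)·(3x + 1) = 3x^4 + 6x^3 + 3x^2 + 4.
Reduced: 3x^4 + 6x^3 + 3x^2 + 4.

0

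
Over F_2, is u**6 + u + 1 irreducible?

Yes

Write P(u) = u**6 + u + 1.
Check for roots in F_2: P(0) = 1; P(1) = 1.
No roots, so no linear factors.
Monic irreducibles of degree 2 over GF(2): u**2 + u + 1.
None of them divide P (all give nonzero remainder).
Monic irreducibles of degree 3 over GF(2): u**3 + u + 1, u**3 + u**2 + 1.
None of them divide P (all give nonzero remainder).
No irreducible factor of degree ≤ 3 exists, so P is irreducible over GF(2).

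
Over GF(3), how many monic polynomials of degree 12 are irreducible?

44220

The number of monic irreducibles of degree 12 over GF(3) is (1/12)·Σ_{d∣12} μ(12/d) 3^d.
Divisors of 12: 1, 2, 3, 4, 6, 12; μ(12/d) for each: 0, 1, 0, -1, -1, 1.
Σ = 3^2 − 3^4 − 3^6 + 3^12 = 530640.
N = 530640/12 = 44220.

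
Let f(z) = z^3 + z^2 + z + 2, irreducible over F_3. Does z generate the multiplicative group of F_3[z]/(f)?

|GF(3^3)^×| = 3^3 − 1 = 26. Prime factorization: 26 = 2·13.
f is primitive ⇔ z has order 26 in GF(3)[z]/(f), i.e. z^(26/q) ≠ 1 for each prime q | 26.
z^(13) mod f = 1
z^(2) mod f = z^2.
Since z^(13) = 1, the order of z divides 13 < 26; not primitive.

No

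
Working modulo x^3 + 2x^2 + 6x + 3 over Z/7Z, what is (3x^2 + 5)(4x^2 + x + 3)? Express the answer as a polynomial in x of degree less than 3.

Multiply in Z/7Z[x]: (3x^2 + 5)·(4x^2 + x + 3) = 5x^4 + 3x^3 + x^2 + 5x + 1.
Reduce using x^3 ≡ 5x^2 + x + 4 (mod x^3 + 2x^2 + 6x + 3).
Reduced: 6x^2 + 4x + 1.

6x^2 + 4x + 1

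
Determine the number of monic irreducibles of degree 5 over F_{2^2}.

Gauss's count: N_{4}(5) = (1/5) Σ_{d|5} μ(5/d)·4^d.
Divisors of 5: 1, 5; μ(5/d) for each: -1, 1.
Σ = − 4^1 + 4^5 = 1020.
N = 1020/5 = 204.

204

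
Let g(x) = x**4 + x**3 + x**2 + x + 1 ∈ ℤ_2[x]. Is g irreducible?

Check for roots in ℤ_2: g(0) = 1; g(1) = 1.
No roots, so no linear factors.
Monic irreducibles of degree 2 over GF(2): x**2 + x + 1.
None of them divide g (all give nonzero remainder).
No irreducible factor of degree ≤ 2 exists, so g is irreducible over GF(2).

Yes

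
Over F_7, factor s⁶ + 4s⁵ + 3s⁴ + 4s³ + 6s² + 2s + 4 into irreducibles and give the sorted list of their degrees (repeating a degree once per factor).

Write g(s) = s⁶ + 4s⁵ + 3s⁴ + 4s³ + 6s² + 2s + 4.
Linear factors from roots: (s + 3).
Complete factorization: g(s) = (s + 3)·(s² + 2s + 3)·(s³ + 6s² + 6s + 2).
Factor degrees with multiplicity: 1 + 2 + 3 = 6.

1, 2, 3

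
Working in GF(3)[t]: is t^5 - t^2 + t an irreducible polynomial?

Write h(t) = t^5 - t^2 + t.
Check for roots in GF(3): h(0) = 0 → root; h(1) = 1; h(2) = 0 → root.
h(0) = 0, so (t) divides h(t); h is reducible.

No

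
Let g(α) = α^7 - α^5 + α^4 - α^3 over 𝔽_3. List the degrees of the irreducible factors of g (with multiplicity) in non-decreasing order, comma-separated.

1, 1, 1, 1, 1, 2

Roots in 𝔽_3: g(0) = 0 → root; g(1) = 0 → root; g(2) = 2.
Linear factors from roots: (α), (α - 1).
Complete factorization: g(α) = (α - 1)^2·(α)^3·(α^2 - α - 1).
Factor degrees with multiplicity: 1 + 1 + 1 + 1 + 1 + 2 = 7.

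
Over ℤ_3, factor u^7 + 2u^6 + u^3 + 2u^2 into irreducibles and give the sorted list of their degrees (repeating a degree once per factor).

1, 1, 1, 2, 2

Write f(u) = u^7 + 2u^6 + u^3 + 2u^2.
Roots in ℤ_3: f(0) = 0 → root; f(1) = 0 → root; f(2) = 2.
Linear factors from roots: (u), (u + 2).
Complete factorization: f(u) = (u + 2)·(u)^2·(u^2 + u + 2)·(u^2 + 2u + 2).
Factor degrees with multiplicity: 1 + 1 + 1 + 2 + 2 = 7.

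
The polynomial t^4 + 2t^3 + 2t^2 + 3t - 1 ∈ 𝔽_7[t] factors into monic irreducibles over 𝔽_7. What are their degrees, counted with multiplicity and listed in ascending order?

Write g(t) = t^4 + 2t^3 + 2t^2 + 3t - 1.
Linear factors from roots: (t - 1), (t - 3), (t + 3).
Complete factorization: g(t) = (t - 3)·(t - 1)·(t + 3)^2.
Factor degrees with multiplicity: 1 + 1 + 1 + 1 = 4.

1, 1, 1, 1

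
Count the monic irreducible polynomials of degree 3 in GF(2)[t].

2

Gauss's count: N_{2}(3) = (1/3) Σ_{d|3} μ(3/d)·2^d.
Divisors of 3: 1, 3; μ(3/d) for each: -1, 1.
Σ = − 2^1 + 2^3 = 6.
N = 6/3 = 2.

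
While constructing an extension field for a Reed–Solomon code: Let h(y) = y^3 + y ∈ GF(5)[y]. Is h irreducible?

No

Check for roots in GF(5): h(0) = 0 → root; h(1) = 2; h(2) = 0 → root; h(3) = 0 → root; h(4) = 3.
h(0) = 0, so (y) divides h(y); h is reducible.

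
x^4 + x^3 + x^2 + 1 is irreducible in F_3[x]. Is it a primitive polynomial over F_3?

No

Write f(x) = x^4 + x^3 + x^2 + 1.
|GF(3^4)^×| = 3^4 − 1 = 80. Prime factorization: 80 = 2^4·5.
f is primitive ⇔ x has order 80 in GF(3)[x]/(f), i.e. x^(80/q) ≠ 1 for each prime q | 80.
x^(40) mod f = 1
x^(16) mod f = 2x^3 + x^2 + x.
Since x^(40) = 1, the order of x divides 40 < 80; not primitive.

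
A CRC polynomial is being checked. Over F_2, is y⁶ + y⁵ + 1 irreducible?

Yes

Write P(y) = y⁶ + y⁵ + 1.
Check for roots in F_2: P(0) = 1; P(1) = 1.
No roots, so no linear factors.
Monic irreducibles of degree 2 over GF(2): y² + y + 1.
None of them divide P (all give nonzero remainder).
Monic irreducibles of degree 3 over GF(2): y³ + y + 1, y³ + y² + 1.
None of them divide P (all give nonzero remainder).
No irreducible factor of degree ≤ 3 exists, so P is irreducible over GF(2).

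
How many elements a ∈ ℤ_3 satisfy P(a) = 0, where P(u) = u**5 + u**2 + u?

Evaluate at each of the 3 elements of ℤ_3:
P(0) = 0 → root; P(1) = 0 → root; P(2) = 2.
Roots: {0, 1}.

2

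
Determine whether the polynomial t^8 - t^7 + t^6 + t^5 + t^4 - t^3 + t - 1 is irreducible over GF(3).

Write f(t) = t^8 - t^7 + t^6 + t^5 + t^4 - t^3 + t - 1.
Check for roots in GF(3): f(0) = 2; f(1) = 2; f(2) = 2.
No roots, so no linear factors.
Monic irreducibles of degree 2 over GF(3): t^2 + 1, t^2 + t - 1, t^2 - t - 1.
None of them divide f (all give nonzero remainder).
Degree-3 irreducible divisors: test the 8 monic irreducibles of degree 3 over GF(3).
None of them divide f (all give nonzero remainder).
Degree-4 irreducible divisors: test the 18 monic irreducibles of degree 4 over GF(3).
None of them divide f (all give nonzero remainder).
No irreducible factor of degree ≤ 4 exists, so f is irreducible over GF(3).

Yes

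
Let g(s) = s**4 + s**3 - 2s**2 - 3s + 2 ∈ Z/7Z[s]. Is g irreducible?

Yes

Check for roots in Z/7Z: g(0) = 2; g(1) = 6; g(2) = 5; g(3) = 6; g(4) = 5; g(5) = 1; g(6) = 3.
No roots, so no linear factors.
Degree-2 irreducible divisors: test the 21 monic irreducibles of degree 2 over GF(7).
None of them divide g (all give nonzero remainder).
No irreducible factor of degree ≤ 2 exists, so g is irreducible over GF(7).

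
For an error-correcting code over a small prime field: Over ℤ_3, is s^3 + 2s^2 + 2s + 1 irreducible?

Write g(s) = s^3 + 2s^2 + 2s + 1.
Check for roots in ℤ_3: g(0) = 1; g(1) = 0 → root; g(2) = 0 → root.
g(1) = 0, so (s − 1) divides g(s); g is reducible.

No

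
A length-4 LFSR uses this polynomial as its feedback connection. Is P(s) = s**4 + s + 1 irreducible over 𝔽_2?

Yes

Check for roots in 𝔽_2: P(0) = 1; P(1) = 1.
No roots, so no linear factors.
Monic irreducibles of degree 2 over GF(2): s**2 + s + 1.
None of them divide P (all give nonzero remainder).
No irreducible factor of degree ≤ 2 exists, so P is irreducible over GF(2).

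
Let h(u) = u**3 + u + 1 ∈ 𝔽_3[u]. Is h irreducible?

No

Check for roots in 𝔽_3: h(0) = 1; h(1) = 0 → root; h(2) = 2.
h(1) = 0, so (u − 1) divides h(u); h is reducible.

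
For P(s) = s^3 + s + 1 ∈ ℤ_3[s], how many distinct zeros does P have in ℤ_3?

1

Evaluate at each of the 3 elements of ℤ_3:
P(0) = 1; P(1) = 0 → root; P(2) = 2.
Roots: {1}.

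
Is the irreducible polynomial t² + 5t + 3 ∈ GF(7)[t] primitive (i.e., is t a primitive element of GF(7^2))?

Write f(t) = t² + 5t + 3.
|GF(7^2)^×| = 7^2 − 1 = 48. Prime factorization: 48 = 2^4·3.
f is primitive ⇔ t has order 48 in GF(7)[t]/(f), i.e. t^(48/q) ≠ 1 for each prime q | 48.
t^(24) mod f = 6.
t^(16) mod f = 2.
None equal 1, so t has full order 48; f is primitive.

Yes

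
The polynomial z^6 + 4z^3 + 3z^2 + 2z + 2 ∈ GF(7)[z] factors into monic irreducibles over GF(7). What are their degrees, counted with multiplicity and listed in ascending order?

Write g(z) = z^6 + 4z^3 + 3z^2 + 2z + 2.
Linear factors from roots: (z + 3), (z + 2), (z + 1).
Complete factorization: g(z) = (z + 1)·(z + 3)·(z + 2)^2·(z^2 + 6z + 6).
Factor degrees with multiplicity: 1 + 1 + 1 + 1 + 2 = 6.

1, 1, 1, 1, 2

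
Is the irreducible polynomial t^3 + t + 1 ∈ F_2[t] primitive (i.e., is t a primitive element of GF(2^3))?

Yes

Write f(t) = t^3 + t + 1.
|GF(2^3)^×| = 2^3 − 1 = 7. Prime factorization: 7 = 7.
f is primitive ⇔ t has order 7 in GF(2)[t]/(f), i.e. t^(7/q) ≠ 1 for each prime q | 7.
t^(1) mod f = t.
None equal 1, so t has full order 7; f is primitive.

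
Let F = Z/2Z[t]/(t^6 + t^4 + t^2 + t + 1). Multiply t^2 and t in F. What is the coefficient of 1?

Multiply in Z/2Z[t]: (t^2)·(t) = t^3.
Reduced: t^3.

0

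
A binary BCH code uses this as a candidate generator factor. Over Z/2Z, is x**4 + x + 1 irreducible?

Yes

Write m(x) = x**4 + x + 1.
Check for roots in Z/2Z: m(0) = 1; m(1) = 1.
No roots, so no linear factors.
Monic irreducibles of degree 2 over GF(2): x**2 + x + 1.
None of them divide m (all give nonzero remainder).
No irreducible factor of degree ≤ 2 exists, so m is irreducible over GF(2).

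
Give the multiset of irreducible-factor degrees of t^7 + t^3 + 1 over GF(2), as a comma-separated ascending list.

7

Write f(t) = t^7 + t^3 + 1.
Roots in GF(2): f(0) = 1; f(1) = 1.
Complete factorization: f(t) = (t^7 + t^3 + 1).
Factor degrees with multiplicity: 7 = 7.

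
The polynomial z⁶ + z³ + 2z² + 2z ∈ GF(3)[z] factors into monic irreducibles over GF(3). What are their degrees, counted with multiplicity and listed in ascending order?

1, 1, 1, 1, 2

Write g(z) = z⁶ + z³ + 2z² + 2z.
Roots in GF(3): g(0) = 0 → root; g(1) = 0 → root; g(2) = 0 → root.
Linear factors from roots: (z), (z + 2), (z + 1).
Complete factorization: g(z) = (z)·(z + 1)·(z + 2)^2·(z² + z + 2).
Factor degrees with multiplicity: 1 + 1 + 1 + 1 + 2 = 6.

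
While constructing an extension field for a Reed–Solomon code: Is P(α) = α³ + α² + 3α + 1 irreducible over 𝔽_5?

Check for roots in 𝔽_5: P(0) = 1; P(1) = 1; P(2) = 4; P(3) = 1; P(4) = 3.
No roots. A degree-3 polynomial over a field with no linear factor is irreducible.

Yes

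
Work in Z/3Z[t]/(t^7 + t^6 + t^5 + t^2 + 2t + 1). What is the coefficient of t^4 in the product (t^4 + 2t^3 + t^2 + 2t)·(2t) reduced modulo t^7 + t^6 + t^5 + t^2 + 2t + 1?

1

Multiply in Z/3Z[t]: (t^4 + 2t^3 + t^2 + 2t)·(2t) = 2t^5 + t^4 + 2t^3 + t^2.
Reduced: 2t^5 + t^4 + 2t^3 + t^2.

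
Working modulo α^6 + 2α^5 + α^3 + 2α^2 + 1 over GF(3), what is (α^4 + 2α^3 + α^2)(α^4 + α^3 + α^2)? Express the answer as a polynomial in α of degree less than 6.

Multiply in GF(3)[α]: (α^4 + 2α^3 + α^2)·(α^4 + α^3 + α^2) = α^8 + α^6 + α^4.
Reduce using α^6 ≡ α^5 + 2α^3 + α^2 + 2 (mod α^6 + 2α^5 + α^3 + 2α^2 + 1).
Reduced: α^5 + α^4 + 2α^3 + α^2 + 2α + 1.

α^5 + α^4 + 2α^3 + α^2 + 2α + 1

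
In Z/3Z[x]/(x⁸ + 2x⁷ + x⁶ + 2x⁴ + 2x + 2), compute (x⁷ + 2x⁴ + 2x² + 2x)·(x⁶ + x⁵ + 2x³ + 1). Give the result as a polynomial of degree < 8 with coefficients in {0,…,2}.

Multiply in Z/3Z[x]: (x⁷ + 2x⁴ + 2x² + 2x)·(x⁶ + x⁵ + 2x³ + 1) = x¹³ + x¹² + x¹⁰ + 2x⁹ + 2x⁸ + 2x⁶ + x⁵ + 2x² + 2x.
Reduce using x⁸ ≡ x⁷ + 2x⁶ + x⁴ + x + 1 (mod x⁸ + 2x⁷ + x⁶ + 2x⁴ + 2x + 2).
Reduced: 2x⁷ + x³ + x² + x.

2x^7 + x^3 + x^2 + x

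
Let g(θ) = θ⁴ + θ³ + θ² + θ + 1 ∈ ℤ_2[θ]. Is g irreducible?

Check for roots in ℤ_2: g(0) = 1; g(1) = 1.
No roots, so no linear factors.
Monic irreducibles of degree 2 over GF(2): θ² + θ + 1.
None of them divide g (all give nonzero remainder).
No irreducible factor of degree ≤ 2 exists, so g is irreducible over GF(2).

Yes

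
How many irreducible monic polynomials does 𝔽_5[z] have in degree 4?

x^(5^4) − x is the product of all monic irreducibles of degree dividing 4; Möbius inversion gives N = (1/4) Σ μ(4/d)·5^d.
Divisors of 4: 1, 2, 4; μ(4/d) for each: 0, -1, 1.
Σ = − 5^2 + 5^4 = 600.
N = 600/4 = 150.

150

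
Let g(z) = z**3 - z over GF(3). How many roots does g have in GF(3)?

3

Evaluate at each of the 3 elements of GF(3):
g(0) = 0 → root; g(1) = 0 → root; g(2) = 0 → root.
Roots: {0, 1, 2}.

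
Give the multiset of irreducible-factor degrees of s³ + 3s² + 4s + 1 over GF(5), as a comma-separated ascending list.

Write g(s) = s³ + 3s² + 4s + 1.
Roots in GF(5): g(0) = 1; g(1) = 4; g(2) = 4; g(3) = 2; g(4) = 4.
Complete factorization: g(s) = (s³ + 3s² + 4s + 1).
Factor degrees with multiplicity: 3 = 3.

3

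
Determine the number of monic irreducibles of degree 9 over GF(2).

56

Gauss's count: N_{2}(9) = (1/9) Σ_{d|9} μ(9/d)·2^d.
Divisors of 9: 1, 3, 9; μ(9/d) for each: 0, -1, 1.
Σ = − 2^3 + 2^9 = 504.
N = 504/9 = 56.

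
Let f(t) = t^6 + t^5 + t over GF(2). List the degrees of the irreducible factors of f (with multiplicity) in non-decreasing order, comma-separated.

1, 2, 3

Roots in GF(2): f(0) = 0 → root; f(1) = 1.
Linear factors from roots: (t).
Complete factorization: f(t) = (t)·(t^2 + t + 1)·(t^3 + t + 1).
Factor degrees with multiplicity: 1 + 2 + 3 = 6.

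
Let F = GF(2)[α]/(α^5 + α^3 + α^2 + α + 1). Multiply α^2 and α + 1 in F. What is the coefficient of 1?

Multiply in GF(2)[α]: (α^2)·(α + 1) = α^3 + α^2.
Reduced: α^3 + α^2.

0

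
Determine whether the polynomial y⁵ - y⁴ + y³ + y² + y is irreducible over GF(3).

No

Write h(y) = y⁵ - y⁴ + y³ + y² + y.
Check for roots in GF(3): h(0) = 0 → root; h(1) = 0 → root; h(2) = 0 → root.
h(0) = 0, so (y) divides h(y); h is reducible.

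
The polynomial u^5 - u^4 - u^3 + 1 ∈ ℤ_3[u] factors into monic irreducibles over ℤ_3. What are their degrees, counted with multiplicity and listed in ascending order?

Write g(u) = u^5 - u^4 - u^3 + 1.
Roots in ℤ_3: g(0) = 1; g(1) = 0 → root; g(2) = 0 → root.
Linear factors from roots: (u - 1), (u + 1).
Complete factorization: g(u) = (u - 1)·(u + 1)^2·(u^2 + u - 1).
Factor degrees with multiplicity: 1 + 1 + 1 + 2 = 5.

1, 1, 1, 2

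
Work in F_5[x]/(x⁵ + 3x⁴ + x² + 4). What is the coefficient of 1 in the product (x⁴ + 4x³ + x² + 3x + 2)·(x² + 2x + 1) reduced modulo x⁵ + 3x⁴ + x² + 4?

Multiply in F_5[x]: (x⁴ + 4x³ + x² + 3x + 2)·(x² + 2x + 1) = x⁶ + x⁵ + 4x³ + 4x² + 2x + 2.
Reduce using x⁵ ≡ 2x⁴ + 4x² + 1 (mod x⁵ + 3x⁴ + x² + 4).
Reduced: x⁴ + 3x³ + x² + 3x.

0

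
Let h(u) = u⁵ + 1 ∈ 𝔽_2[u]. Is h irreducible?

Check for roots in 𝔽_2: h(0) = 1; h(1) = 0 → root.
h(1) = 0, so (u − 1) divides h(u); h is reducible.

No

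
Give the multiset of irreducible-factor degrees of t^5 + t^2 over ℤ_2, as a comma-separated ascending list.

1, 1, 1, 2

Write g(t) = t^5 + t^2.
Roots in ℤ_2: g(0) = 0 → root; g(1) = 0 → root.
Linear factors from roots: (t), (t + 1).
Complete factorization: g(t) = (t + 1)·(t)^2·(t^2 + t + 1).
Factor degrees with multiplicity: 1 + 1 + 1 + 2 = 5.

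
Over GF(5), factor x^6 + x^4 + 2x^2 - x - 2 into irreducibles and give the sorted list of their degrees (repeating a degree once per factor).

Write f(x) = x^6 + x^4 + 2x^2 - x - 2.
Roots in GF(5): f(0) = 3; f(1) = 1; f(2) = 4; f(3) = 3; f(4) = 3.
Complete factorization: f(x) = (x^6 + x^4 + 2x^2 - x - 2).
Factor degrees with multiplicity: 6 = 6.

6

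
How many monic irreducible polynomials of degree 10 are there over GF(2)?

The number of monic irreducibles of degree 10 over GF(2) is (1/10)·Σ_{d∣10} μ(10/d) 2^d.
Divisors of 10: 1, 2, 5, 10; μ(10/d) for each: 1, -1, -1, 1.
Σ = 2^1 − 2^2 − 2^5 + 2^10 = 990.
N = 990/10 = 99.

99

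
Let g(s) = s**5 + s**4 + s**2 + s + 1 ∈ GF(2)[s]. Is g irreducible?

Yes

Check for roots in GF(2): g(0) = 1; g(1) = 1.
No roots, so no linear factors.
Monic irreducibles of degree 2 over GF(2): s**2 + s + 1.
None of them divide g (all give nonzero remainder).
No irreducible factor of degree ≤ 2 exists, so g is irreducible over GF(2).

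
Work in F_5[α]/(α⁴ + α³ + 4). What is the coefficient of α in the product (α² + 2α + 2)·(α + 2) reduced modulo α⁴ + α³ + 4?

Multiply in F_5[α]: (α² + 2α + 2)·(α + 2) = α³ + 4α² + α + 4.
Reduced: α³ + 4α² + α + 4.

1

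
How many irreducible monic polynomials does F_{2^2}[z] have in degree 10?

104754

By the necklace-counting formula, N_4(10) = (1/10) Σ_{d|10} μ(10/d)·4^d.
Divisors of 10: 1, 2, 5, 10; μ(10/d) for each: 1, -1, -1, 1.
Σ = 4^1 − 4^2 − 4^5 + 4^10 = 1047540.
N = 1047540/10 = 104754.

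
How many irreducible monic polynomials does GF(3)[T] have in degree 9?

2184

x^(3^9) − x is the product of all monic irreducibles of degree dividing 9; Möbius inversion gives N = (1/9) Σ μ(9/d)·3^d.
Divisors of 9: 1, 3, 9; μ(9/d) for each: 0, -1, 1.
Σ = − 3^3 + 3^9 = 19656.
N = 19656/9 = 2184.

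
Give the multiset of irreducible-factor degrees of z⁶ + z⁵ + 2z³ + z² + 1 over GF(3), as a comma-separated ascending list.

1, 1, 1, 1, 2

Write h(z) = z⁶ + z⁵ + 2z³ + z² + 1.
Roots in GF(3): h(0) = 1; h(1) = 0 → root; h(2) = 0 → root.
Linear factors from roots: (z + 2), (z + 1).
Complete factorization: h(z) = (z + 2)·(z + 1)^3·(z² + 2z + 2).
Factor degrees with multiplicity: 1 + 1 + 1 + 1 + 2 = 6.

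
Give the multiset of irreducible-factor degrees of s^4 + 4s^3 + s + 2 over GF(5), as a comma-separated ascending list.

Write g(s) = s^4 + 4s^3 + s + 2.
Roots in GF(5): g(0) = 2; g(1) = 3; g(2) = 2; g(3) = 4; g(4) = 3.
Complete factorization: g(s) = (s^4 + 4s^3 + s + 2).
Factor degrees with multiplicity: 4 = 4.

4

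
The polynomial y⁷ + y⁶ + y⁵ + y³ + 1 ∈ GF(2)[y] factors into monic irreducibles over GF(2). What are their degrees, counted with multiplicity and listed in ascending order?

Write g(y) = y⁷ + y⁶ + y⁵ + y³ + 1.
Roots in GF(2): g(0) = 1; g(1) = 1.
Complete factorization: g(y) = (y² + y + 1)^2·(y³ + y² + 1).
Factor degrees with multiplicity: 2 + 2 + 3 = 7.

2, 2, 3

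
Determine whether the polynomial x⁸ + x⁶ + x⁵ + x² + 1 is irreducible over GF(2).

Write f(x) = x⁸ + x⁶ + x⁵ + x² + 1.
Check for roots in GF(2): f(0) = 1; f(1) = 1.
No roots, so no linear factors.
Monic irreducibles of degree 2 over GF(2): x² + x + 1.
None of them divide f (all give nonzero remainder).
Monic irreducibles of degree 3 over GF(2): x³ + x + 1, x³ + x² + 1.
None of them divide f (all give nonzero remainder).
Monic irreducibles of degree 4 over GF(2): x⁴ + x + 1, x⁴ + x³ + 1, x⁴ + x³ + x² + x + 1.
None of them divide f (all give nonzero remainder).
No irreducible factor of degree ≤ 4 exists, so f is irreducible over GF(2).

Yes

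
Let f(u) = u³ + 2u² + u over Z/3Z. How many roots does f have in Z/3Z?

Evaluate at each of the 3 elements of Z/3Z:
f(0) = 0 → root; f(1) = 1; f(2) = 0 → root.
Roots: {0, 2}.

2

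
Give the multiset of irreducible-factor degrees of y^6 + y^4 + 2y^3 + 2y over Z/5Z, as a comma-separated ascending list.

1, 1, 1, 1, 2

Write g(y) = y^6 + y^4 + 2y^3 + 2y.
Roots in Z/5Z: g(0) = 0 → root; g(1) = 1; g(2) = 0 → root; g(3) = 0 → root; g(4) = 3.
Linear factors from roots: (y), (y - 2), (y + 2).
Complete factorization: g(y) = (y)·(y + 2)·(y - 2)^2·(y^2 + 2y - 1).
Factor degrees with multiplicity: 1 + 1 + 1 + 1 + 2 = 6.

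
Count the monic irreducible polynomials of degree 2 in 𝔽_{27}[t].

351

By the necklace-counting formula, N_27(2) = (1/2) Σ_{d|2} μ(2/d)·27^d.
Divisors of 2: 1, 2; μ(2/d) for each: -1, 1.
Σ = − 27^1 + 27^2 = 702.
N = 702/2 = 351.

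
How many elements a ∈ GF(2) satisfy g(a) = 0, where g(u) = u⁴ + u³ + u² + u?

Evaluate at each of the 2 elements of GF(2):
g(0) = 0 → root; g(1) = 0 → root.
Roots: {0, 1}.

2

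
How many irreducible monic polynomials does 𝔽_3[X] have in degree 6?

By the necklace-counting formula, N_3(6) = (1/6) Σ_{d|6} μ(6/d)·3^d.
Divisors of 6: 1, 2, 3, 6; μ(6/d) for each: 1, -1, -1, 1.
Σ = 3^1 − 3^2 − 3^3 + 3^6 = 696.
N = 696/6 = 116.

116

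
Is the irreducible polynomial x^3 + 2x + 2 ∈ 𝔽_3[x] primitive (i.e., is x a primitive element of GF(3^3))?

No

Write f(x) = x^3 + 2x + 2.
|GF(3^3)^×| = 3^3 − 1 = 26. Prime factorization: 26 = 2·13.
f is primitive ⇔ x has order 26 in GF(3)[x]/(f), i.e. x^(26/q) ≠ 1 for each prime q | 26.
x^(13) mod f = 1
x^(2) mod f = x^2.
Since x^(13) = 1, the order of x divides 13 < 26; not primitive.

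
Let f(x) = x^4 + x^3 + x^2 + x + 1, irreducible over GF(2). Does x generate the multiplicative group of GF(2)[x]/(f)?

|GF(2^4)^×| = 2^4 − 1 = 15. Prime factorization: 15 = 3·5.
f is primitive ⇔ x has order 15 in GF(2)[x]/(f), i.e. x^(15/q) ≠ 1 for each prime q | 15.
x^(5) mod f = 1
x^(3) mod f = x^3.
Since x^(5) = 1, the order of x divides 5 < 15; not primitive.

No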